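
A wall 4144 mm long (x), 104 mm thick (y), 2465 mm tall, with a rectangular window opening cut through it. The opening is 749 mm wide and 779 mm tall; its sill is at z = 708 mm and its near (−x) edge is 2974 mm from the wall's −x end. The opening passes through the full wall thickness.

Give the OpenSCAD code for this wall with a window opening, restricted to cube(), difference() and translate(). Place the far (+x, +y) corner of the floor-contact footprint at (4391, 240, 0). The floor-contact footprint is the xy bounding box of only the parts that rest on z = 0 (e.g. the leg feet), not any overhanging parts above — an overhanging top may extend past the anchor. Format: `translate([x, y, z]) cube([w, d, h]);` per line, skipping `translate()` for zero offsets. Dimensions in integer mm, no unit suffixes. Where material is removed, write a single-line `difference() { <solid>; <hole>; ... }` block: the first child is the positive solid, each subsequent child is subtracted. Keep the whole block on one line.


difference() { translate([247, 136, 0]) cube([4144, 104, 2465]); translate([3221, 136, 708]) cube([749, 104, 779]); }


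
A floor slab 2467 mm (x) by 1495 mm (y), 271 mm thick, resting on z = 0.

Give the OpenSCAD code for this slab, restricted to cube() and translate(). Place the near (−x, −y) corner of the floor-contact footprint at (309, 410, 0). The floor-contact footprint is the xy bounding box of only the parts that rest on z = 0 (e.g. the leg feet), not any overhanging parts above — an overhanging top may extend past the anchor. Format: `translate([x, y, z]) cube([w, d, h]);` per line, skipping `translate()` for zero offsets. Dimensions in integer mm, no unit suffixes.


translate([309, 410, 0]) cube([2467, 1495, 271]);


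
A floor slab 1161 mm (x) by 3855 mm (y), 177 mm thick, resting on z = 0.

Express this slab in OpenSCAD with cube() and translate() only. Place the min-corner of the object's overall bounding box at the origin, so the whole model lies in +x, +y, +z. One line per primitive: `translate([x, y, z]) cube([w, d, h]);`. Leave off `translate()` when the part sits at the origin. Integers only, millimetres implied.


cube([1161, 3855, 177]);


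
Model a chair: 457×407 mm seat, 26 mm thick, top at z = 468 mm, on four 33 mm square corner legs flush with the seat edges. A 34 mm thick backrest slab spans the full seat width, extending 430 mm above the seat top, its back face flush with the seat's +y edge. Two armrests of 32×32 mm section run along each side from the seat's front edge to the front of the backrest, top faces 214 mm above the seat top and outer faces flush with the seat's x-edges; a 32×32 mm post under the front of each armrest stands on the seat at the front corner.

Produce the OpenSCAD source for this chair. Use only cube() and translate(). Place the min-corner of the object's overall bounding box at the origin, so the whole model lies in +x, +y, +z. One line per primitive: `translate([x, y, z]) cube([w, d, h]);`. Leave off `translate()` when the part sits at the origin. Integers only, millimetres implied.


translate([0, 0, 442]) cube([457, 407, 26]);
cube([33, 33, 442]);
translate([424, 0, 0]) cube([33, 33, 442]);
translate([0, 374, 0]) cube([33, 33, 442]);
translate([424, 374, 0]) cube([33, 33, 442]);
translate([0, 373, 468]) cube([457, 34, 430]);
translate([0, 0, 650]) cube([32, 373, 32]);
translate([425, 0, 650]) cube([32, 373, 32]);
translate([0, 0, 468]) cube([32, 32, 182]);
translate([425, 0, 468]) cube([32, 32, 182]);


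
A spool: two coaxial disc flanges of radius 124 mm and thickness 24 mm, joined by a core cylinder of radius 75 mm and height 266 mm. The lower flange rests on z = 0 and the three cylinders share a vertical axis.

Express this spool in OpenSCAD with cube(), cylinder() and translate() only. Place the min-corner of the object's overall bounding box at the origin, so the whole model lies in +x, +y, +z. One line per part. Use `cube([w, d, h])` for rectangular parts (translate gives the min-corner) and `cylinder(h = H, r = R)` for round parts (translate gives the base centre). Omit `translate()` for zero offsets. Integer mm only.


translate([124, 124, 0]) cylinder(h = 24, r = 124);
translate([124, 124, 24]) cylinder(h = 266, r = 75);
translate([124, 124, 290]) cylinder(h = 24, r = 124);


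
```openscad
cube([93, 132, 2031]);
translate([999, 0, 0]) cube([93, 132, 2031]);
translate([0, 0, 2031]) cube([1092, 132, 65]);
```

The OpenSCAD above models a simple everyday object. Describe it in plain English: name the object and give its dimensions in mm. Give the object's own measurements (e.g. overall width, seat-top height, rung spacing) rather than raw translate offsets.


A door frame. The clear opening is 906 mm wide and 2031 mm high. Two 93 mm wide jambs, 132 mm deep, stand either side of the opening from the floor to the top of the opening. A 65 mm thick head sits across the top of both jambs, spanning the full outside width of the frame.


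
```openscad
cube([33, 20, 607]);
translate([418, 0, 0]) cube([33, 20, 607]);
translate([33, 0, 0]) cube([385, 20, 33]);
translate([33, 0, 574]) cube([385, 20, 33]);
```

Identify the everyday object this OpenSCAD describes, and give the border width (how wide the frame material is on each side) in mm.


A picture frame. The border width is 33 mm.

Four thin pieces enclosing a rectangular opening — a picture frame. The two full-height stiles are 607 mm tall; the top rail sits at z = 574 and is 33 mm tall, so the border above the opening is 607 − 574 = 33 mm, matching the stile x-width.


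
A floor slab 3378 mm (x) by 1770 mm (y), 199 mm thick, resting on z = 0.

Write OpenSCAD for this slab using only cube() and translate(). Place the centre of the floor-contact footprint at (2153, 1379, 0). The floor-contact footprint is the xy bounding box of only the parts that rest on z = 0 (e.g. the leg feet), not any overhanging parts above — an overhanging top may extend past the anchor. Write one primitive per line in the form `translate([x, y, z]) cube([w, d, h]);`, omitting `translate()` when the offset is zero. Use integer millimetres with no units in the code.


translate([464, 494, 0]) cube([3378, 1770, 199]);


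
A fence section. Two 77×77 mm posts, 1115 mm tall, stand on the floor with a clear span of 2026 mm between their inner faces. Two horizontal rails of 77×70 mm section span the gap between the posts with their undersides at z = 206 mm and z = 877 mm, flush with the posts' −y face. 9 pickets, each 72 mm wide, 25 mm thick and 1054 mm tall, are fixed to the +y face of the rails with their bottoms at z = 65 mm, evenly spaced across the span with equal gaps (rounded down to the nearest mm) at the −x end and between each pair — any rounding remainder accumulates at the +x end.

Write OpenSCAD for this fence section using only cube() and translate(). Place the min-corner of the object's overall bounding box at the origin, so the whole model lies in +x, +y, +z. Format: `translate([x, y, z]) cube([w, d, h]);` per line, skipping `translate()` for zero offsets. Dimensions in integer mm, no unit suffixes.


cube([77, 77, 1115]);
translate([2103, 0, 0]) cube([77, 77, 1115]);
translate([77, 0, 206]) cube([2026, 77, 70]);
translate([77, 0, 877]) cube([2026, 77, 70]);
translate([214, 77, 65]) cube([72, 25, 1054]);
translate([423, 77, 65]) cube([72, 25, 1054]);
translate([632, 77, 65]) cube([72, 25, 1054]);
translate([841, 77, 65]) cube([72, 25, 1054]);
translate([1050, 77, 65]) cube([72, 25, 1054]);
translate([1259, 77, 65]) cube([72, 25, 1054]);
translate([1468, 77, 65]) cube([72, 25, 1054]);
translate([1677, 77, 65]) cube([72, 25, 1054]);
translate([1886, 77, 65]) cube([72, 25, 1054]);


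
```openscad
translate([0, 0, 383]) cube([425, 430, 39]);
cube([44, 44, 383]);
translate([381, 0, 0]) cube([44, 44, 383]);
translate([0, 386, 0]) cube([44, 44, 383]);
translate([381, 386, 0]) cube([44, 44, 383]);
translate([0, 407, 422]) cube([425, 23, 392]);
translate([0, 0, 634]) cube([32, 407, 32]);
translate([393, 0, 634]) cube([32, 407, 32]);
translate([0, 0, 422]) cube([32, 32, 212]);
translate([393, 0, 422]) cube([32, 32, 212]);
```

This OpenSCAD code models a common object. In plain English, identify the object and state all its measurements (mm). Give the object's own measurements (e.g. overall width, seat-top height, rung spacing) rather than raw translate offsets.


A chair. The seat is a 425×430×39 mm slab with its top at z = 422 mm, on four 44×44 mm corner legs (flush with the seat edges, standing on z = 0). A flat backrest 23 mm thick, 392 mm tall, spans the full seat width and rises from the seat top along its +y edge, rear face flush with the rear of the seat. Two armrests of 32×32 mm section run along each side from the seat's front edge to the front of the backrest, top faces 244 mm above the seat top and outer faces flush with the seat's x-edges; a 32×32 mm post under the front of each armrest stands on the seat at the front corner.


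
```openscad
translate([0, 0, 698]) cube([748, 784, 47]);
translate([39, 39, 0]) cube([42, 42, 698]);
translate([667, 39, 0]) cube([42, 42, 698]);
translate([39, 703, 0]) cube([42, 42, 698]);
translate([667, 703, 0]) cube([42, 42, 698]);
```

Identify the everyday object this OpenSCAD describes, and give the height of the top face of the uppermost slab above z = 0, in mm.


A table. The table height is 745 mm.

A 748×784×47 slab sits at z = 698 on four 42 mm square posts — a table. The top surface is at 698 + 47 = 745 mm.


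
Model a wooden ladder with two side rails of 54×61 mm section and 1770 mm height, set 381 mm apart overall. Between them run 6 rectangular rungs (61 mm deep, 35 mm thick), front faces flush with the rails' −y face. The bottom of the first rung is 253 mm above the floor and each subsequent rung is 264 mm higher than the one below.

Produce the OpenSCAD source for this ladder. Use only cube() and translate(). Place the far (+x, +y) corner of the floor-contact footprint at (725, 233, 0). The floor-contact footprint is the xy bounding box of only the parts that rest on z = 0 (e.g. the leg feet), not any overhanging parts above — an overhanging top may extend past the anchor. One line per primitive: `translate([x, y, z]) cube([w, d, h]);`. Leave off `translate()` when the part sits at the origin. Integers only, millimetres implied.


// rung span = 381 - 2*54 = 273
// rung[k] z = 253 + k*264
translate([344, 172, 0]) cube([54, 61, 1770]);
translate([671, 172, 0]) cube([54, 61, 1770]);
translate([398, 172, 253]) cube([273, 61, 35]);
translate([398, 172, 517]) cube([273, 61, 35]);
translate([398, 172, 781]) cube([273, 61, 35]);
translate([398, 172, 1045]) cube([273, 61, 35]);
translate([398, 172, 1309]) cube([273, 61, 35]);
translate([398, 172, 1573]) cube([273, 61, 35]);


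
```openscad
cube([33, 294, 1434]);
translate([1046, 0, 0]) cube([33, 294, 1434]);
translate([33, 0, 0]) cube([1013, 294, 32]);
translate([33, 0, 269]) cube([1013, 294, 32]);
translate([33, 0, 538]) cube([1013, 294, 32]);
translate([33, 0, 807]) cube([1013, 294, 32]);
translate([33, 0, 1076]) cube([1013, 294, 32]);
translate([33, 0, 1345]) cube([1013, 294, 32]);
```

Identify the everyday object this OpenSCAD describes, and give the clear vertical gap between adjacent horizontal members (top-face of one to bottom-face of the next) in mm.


A bookshelf. The clear shelf gap is 237 mm.

Two tall side panels with 6 horizontal boards between them — a bookshelf. The first two shelf undersides are at z = 0 and z = 269; with shelf thickness 32, the clear gap is 269 − 0 − 32 = 237 mm.


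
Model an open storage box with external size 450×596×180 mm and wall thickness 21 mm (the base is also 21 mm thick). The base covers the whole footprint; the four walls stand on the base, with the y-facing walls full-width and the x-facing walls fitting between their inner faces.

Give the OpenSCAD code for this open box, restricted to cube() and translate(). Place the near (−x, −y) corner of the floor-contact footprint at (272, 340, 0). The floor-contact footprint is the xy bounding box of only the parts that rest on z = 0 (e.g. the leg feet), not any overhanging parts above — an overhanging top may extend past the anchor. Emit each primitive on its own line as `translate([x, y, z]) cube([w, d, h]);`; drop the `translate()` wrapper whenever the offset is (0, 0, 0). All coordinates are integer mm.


translate([272, 340, 0]) cube([450, 596, 21]);
translate([272, 340, 21]) cube([450, 21, 159]);
translate([272, 915, 21]) cube([450, 21, 159]);
translate([272, 361, 21]) cube([21, 554, 159]);
translate([701, 361, 21]) cube([21, 554, 159]);


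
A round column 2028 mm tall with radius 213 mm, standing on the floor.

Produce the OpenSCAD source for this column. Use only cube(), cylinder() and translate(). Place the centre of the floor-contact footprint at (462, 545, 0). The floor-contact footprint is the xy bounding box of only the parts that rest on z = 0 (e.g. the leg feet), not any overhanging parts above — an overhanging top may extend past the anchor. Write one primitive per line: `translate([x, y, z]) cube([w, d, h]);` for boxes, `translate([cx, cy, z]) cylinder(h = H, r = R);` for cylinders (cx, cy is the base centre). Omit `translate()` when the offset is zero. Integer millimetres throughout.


translate([462, 545, 0]) cylinder(h = 2028, r = 213);


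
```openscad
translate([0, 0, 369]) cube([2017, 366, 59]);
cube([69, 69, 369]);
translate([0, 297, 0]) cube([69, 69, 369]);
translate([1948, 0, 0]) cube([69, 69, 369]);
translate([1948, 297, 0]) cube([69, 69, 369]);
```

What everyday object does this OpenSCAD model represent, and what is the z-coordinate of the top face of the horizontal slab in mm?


A bench. The seat-top height is 428 mm.

A long slab on four corner posts — a bench. The slab sits at z = 369 with thickness 59, so the top is 369 + 59 = 428 mm.


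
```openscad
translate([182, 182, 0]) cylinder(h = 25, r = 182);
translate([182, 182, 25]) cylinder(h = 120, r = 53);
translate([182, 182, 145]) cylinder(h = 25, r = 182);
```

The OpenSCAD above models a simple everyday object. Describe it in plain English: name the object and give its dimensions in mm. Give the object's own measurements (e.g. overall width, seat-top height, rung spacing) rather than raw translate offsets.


A spool: two coaxial disc flanges of radius 182 mm and thickness 25 mm, joined by a core cylinder of radius 53 mm and height 120 mm. The lower flange rests on z = 0 and the three cylinders share a vertical axis.


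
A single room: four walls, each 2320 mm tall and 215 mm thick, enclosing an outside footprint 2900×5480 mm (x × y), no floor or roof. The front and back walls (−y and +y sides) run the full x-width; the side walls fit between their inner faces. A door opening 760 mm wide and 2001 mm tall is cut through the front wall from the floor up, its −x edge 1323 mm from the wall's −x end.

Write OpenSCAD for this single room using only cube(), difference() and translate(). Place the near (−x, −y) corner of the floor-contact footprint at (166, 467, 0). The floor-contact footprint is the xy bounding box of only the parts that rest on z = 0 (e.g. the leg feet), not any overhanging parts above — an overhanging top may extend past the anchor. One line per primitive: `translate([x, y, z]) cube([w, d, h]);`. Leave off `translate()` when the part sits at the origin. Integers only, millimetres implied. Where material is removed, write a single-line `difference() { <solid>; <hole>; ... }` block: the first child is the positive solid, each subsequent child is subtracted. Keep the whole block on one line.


difference() { translate([166, 467, 0]) cube([2900, 215, 2320]); translate([1489, 467, 0]) cube([760, 215, 2001]); }
translate([166, 5732, 0]) cube([2900, 215, 2320]);
translate([166, 682, 0]) cube([215, 5050, 2320]);
translate([2851, 682, 0]) cube([215, 5050, 2320]);


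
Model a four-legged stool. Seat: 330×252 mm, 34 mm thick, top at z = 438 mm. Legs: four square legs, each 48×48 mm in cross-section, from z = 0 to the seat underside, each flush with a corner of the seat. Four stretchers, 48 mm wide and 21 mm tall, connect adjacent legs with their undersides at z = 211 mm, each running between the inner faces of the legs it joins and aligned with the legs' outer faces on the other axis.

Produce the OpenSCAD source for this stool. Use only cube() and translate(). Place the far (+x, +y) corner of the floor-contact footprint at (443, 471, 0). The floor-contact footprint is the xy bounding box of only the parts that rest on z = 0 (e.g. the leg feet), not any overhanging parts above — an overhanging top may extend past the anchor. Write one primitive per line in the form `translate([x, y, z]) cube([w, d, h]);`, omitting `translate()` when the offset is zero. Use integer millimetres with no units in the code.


translate([113, 219, 404]) cube([330, 252, 34]);
translate([113, 219, 0]) cube([48, 48, 404]);
translate([395, 219, 0]) cube([48, 48, 404]);
translate([113, 423, 0]) cube([48, 48, 404]);
translate([395, 423, 0]) cube([48, 48, 404]);
translate([161, 219, 211]) cube([234, 48, 21]);
translate([161, 423, 211]) cube([234, 48, 21]);
translate([113, 267, 211]) cube([48, 156, 21]);
translate([395, 267, 211]) cube([48, 156, 21]);


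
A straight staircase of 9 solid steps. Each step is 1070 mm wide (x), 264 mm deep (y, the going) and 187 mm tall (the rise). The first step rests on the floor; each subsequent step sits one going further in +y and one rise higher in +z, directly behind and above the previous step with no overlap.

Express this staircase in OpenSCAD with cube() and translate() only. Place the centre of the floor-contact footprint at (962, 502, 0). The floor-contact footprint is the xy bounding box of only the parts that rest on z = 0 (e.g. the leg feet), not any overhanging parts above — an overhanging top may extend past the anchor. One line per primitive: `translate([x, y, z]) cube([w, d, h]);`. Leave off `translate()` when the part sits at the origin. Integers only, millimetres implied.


translate([427, 370, 0]) cube([1070, 264, 187]);
translate([427, 634, 187]) cube([1070, 264, 187]);
translate([427, 898, 374]) cube([1070, 264, 187]);
translate([427, 1162, 561]) cube([1070, 264, 187]);
translate([427, 1426, 748]) cube([1070, 264, 187]);
translate([427, 1690, 935]) cube([1070, 264, 187]);
translate([427, 1954, 1122]) cube([1070, 264, 187]);
translate([427, 2218, 1309]) cube([1070, 264, 187]);
translate([427, 2482, 1496]) cube([1070, 264, 187]);


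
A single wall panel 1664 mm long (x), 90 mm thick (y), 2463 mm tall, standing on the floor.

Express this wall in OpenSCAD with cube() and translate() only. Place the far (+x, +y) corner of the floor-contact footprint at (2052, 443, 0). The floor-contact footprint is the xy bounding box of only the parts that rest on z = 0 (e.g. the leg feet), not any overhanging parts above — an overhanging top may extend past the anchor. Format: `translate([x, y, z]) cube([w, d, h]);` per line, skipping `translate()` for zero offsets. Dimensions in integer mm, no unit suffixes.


translate([388, 353, 0]) cube([1664, 90, 2463]);


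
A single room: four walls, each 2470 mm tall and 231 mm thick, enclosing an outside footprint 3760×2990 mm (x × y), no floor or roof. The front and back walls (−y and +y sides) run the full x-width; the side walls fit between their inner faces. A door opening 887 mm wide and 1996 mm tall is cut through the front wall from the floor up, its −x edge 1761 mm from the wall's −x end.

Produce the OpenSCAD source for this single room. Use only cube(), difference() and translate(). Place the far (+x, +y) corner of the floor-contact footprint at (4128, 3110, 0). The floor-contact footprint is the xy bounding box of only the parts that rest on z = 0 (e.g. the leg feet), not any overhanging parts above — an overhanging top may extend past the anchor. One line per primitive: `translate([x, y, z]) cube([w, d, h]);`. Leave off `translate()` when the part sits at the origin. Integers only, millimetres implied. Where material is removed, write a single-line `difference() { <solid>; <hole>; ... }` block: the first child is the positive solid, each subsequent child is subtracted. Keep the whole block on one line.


difference() { translate([368, 120, 0]) cube([3760, 231, 2470]); translate([2129, 120, 0]) cube([887, 231, 1996]); }
translate([368, 2879, 0]) cube([3760, 231, 2470]);
translate([368, 351, 0]) cube([231, 2528, 2470]);
translate([3897, 351, 0]) cube([231, 2528, 2470]);


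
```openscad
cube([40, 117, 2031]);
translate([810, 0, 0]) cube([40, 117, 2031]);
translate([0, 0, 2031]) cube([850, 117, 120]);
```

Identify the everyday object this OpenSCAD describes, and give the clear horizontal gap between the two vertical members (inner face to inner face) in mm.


A door frame. The clear opening width is 770 mm.

Two 2031 mm tall posts with a header on top — a door frame. The left jamb is 40 mm wide at x = 0; the right jamb starts at x = 810. The clear opening is 810 − 40 = 770 mm.


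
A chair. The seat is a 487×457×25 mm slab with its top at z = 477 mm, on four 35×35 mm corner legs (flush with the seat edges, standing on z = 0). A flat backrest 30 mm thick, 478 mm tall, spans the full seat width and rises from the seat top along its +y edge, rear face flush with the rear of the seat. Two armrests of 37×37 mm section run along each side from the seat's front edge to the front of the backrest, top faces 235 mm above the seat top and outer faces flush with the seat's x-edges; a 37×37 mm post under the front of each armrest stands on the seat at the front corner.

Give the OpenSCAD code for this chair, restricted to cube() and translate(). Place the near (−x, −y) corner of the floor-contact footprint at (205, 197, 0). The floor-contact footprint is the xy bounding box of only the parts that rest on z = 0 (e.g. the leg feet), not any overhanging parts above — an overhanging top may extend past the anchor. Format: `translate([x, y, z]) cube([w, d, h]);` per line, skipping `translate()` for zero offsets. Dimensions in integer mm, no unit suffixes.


translate([205, 197, 452]) cube([487, 457, 25]);
translate([205, 197, 0]) cube([35, 35, 452]);
translate([657, 197, 0]) cube([35, 35, 452]);
translate([205, 619, 0]) cube([35, 35, 452]);
translate([657, 619, 0]) cube([35, 35, 452]);
translate([205, 624, 477]) cube([487, 30, 478]);
translate([205, 197, 675]) cube([37, 427, 37]);
translate([655, 197, 675]) cube([37, 427, 37]);
translate([205, 197, 477]) cube([37, 37, 198]);
translate([655, 197, 477]) cube([37, 37, 198]);


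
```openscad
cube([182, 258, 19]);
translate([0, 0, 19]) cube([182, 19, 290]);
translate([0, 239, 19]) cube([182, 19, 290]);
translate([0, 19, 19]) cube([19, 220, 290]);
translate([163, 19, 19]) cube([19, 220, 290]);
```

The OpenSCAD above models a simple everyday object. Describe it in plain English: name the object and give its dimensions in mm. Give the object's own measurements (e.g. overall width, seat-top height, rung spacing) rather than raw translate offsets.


An open-topped rectangular box: outside dimensions 182×258×309 mm, with a uniform wall and base thickness of 19 mm. The base is a full 182×258 slab on the floor; four walls sit on top of the base. The front and back walls (the −y and +y sides) span the full width; the two side walls fit between them.


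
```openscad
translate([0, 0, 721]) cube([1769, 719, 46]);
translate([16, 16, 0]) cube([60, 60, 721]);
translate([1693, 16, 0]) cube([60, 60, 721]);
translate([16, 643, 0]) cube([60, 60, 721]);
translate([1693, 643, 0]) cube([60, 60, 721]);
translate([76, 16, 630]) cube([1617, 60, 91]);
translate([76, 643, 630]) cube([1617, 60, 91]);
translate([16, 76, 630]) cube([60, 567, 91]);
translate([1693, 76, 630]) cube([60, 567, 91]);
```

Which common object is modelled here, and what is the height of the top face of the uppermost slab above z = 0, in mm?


A table. The table height is 767 mm.

A 1769×719×46 slab sits at z = 721 on four 60 mm square posts — a table. The top surface is at 721 + 46 = 767 mm.


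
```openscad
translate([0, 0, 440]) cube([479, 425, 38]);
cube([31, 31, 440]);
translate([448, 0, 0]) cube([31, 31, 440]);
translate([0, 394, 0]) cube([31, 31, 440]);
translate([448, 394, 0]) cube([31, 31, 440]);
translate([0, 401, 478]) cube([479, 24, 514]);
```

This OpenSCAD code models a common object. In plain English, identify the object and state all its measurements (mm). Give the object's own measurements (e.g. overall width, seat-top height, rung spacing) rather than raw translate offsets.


A chair. The seat is a 479×425×38 mm slab with its top at z = 478 mm, on four 31×31 mm corner legs (flush with the seat edges, standing on z = 0). A flat backrest 24 mm thick, 514 mm tall, spans the full seat width and rises from the seat top along its +y edge, rear face flush with the rear of the seat.


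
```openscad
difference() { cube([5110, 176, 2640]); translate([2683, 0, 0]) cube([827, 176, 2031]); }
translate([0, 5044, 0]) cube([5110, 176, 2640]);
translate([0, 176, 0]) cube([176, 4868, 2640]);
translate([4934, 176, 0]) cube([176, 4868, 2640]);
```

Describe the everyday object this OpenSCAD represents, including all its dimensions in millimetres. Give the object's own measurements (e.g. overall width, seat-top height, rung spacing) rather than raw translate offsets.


A single room: four walls, each 2640 mm tall and 176 mm thick, enclosing an outside footprint 5110×5220 mm (x × y), no floor or roof. The front and back walls (−y and +y sides) run the full x-width; the side walls fit between their inner faces. A door opening 827 mm wide and 2031 mm tall is cut through the front wall from the floor up, its −x edge 2683 mm from the wall's −x end.


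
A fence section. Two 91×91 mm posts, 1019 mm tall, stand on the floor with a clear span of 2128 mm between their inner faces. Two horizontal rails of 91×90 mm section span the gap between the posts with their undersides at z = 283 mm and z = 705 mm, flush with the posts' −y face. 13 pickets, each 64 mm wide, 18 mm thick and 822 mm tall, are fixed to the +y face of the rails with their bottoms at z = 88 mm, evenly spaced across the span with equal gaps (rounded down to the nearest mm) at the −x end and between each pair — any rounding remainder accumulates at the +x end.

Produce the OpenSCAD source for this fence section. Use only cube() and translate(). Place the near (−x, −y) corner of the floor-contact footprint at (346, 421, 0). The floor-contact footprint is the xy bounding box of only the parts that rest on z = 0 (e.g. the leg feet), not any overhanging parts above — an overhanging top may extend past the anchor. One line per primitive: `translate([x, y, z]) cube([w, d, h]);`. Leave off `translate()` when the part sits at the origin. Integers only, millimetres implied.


translate([346, 421, 0]) cube([91, 91, 1019]);
translate([2565, 421, 0]) cube([91, 91, 1019]);
translate([437, 421, 283]) cube([2128, 91, 90]);
translate([437, 421, 705]) cube([2128, 91, 90]);
translate([529, 512, 88]) cube([64, 18, 822]);
translate([685, 512, 88]) cube([64, 18, 822]);
translate([841, 512, 88]) cube([64, 18, 822]);
translate([997, 512, 88]) cube([64, 18, 822]);
translate([1153, 512, 88]) cube([64, 18, 822]);
translate([1309, 512, 88]) cube([64, 18, 822]);
translate([1465, 512, 88]) cube([64, 18, 822]);
translate([1621, 512, 88]) cube([64, 18, 822]);
translate([1777, 512, 88]) cube([64, 18, 822]);
translate([1933, 512, 88]) cube([64, 18, 822]);
translate([2089, 512, 88]) cube([64, 18, 822]);
translate([2245, 512, 88]) cube([64, 18, 822]);
translate([2401, 512, 88]) cube([64, 18, 822]);


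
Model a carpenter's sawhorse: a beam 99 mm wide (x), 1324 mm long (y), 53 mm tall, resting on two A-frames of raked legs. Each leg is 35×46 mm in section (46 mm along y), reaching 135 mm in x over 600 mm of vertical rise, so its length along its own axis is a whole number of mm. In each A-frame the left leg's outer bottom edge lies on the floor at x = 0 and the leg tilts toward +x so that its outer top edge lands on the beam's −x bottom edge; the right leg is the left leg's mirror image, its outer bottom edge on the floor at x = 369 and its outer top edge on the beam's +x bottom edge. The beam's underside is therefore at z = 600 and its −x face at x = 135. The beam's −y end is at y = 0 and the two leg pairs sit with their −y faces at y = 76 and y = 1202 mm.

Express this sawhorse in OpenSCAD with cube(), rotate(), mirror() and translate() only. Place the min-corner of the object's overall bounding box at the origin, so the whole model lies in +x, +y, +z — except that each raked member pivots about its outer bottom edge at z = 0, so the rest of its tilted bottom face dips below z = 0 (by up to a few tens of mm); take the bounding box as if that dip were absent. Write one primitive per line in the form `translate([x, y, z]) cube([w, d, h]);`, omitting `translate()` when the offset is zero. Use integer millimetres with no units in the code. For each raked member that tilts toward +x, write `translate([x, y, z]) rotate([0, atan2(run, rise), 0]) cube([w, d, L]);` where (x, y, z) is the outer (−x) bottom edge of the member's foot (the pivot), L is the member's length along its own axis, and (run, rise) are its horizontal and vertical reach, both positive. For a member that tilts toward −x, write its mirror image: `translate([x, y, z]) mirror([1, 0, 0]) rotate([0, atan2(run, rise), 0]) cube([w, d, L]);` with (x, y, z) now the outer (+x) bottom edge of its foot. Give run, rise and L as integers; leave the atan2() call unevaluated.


translate([135, 0, 600]) cube([99, 1324, 53]);
translate([0, 76, 0]) rotate([0, atan2(135, 600), 0]) cube([35, 46, 615]);
translate([369, 76, 0]) mirror([1, 0, 0]) rotate([0, atan2(135, 600), 0]) cube([35, 46, 615]);
translate([0, 1202, 0]) rotate([0, atan2(135, 600), 0]) cube([35, 46, 615]);
translate([369, 1202, 0]) mirror([1, 0, 0]) rotate([0, atan2(135, 600), 0]) cube([35, 46, 615]);


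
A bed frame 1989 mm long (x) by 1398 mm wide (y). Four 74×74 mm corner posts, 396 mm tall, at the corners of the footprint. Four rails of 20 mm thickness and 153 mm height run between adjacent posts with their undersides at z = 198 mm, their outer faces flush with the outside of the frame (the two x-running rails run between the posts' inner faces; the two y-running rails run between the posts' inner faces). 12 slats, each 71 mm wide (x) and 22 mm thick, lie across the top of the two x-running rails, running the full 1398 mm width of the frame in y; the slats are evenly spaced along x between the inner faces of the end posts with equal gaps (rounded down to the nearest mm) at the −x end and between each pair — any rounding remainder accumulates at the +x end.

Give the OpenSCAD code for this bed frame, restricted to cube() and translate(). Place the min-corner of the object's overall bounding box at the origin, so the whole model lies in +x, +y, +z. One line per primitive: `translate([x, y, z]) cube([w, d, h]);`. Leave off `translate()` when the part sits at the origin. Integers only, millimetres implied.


cube([74, 74, 396]);
translate([0, 1324, 0]) cube([74, 74, 396]);
translate([1915, 0, 0]) cube([74, 74, 396]);
translate([1915, 1324, 0]) cube([74, 74, 396]);
translate([74, 0, 198]) cube([1841, 20, 153]);
translate([74, 1378, 198]) cube([1841, 20, 153]);
translate([0, 74, 198]) cube([20, 1250, 153]);
translate([1969, 74, 198]) cube([20, 1250, 153]);
translate([150, 0, 351]) cube([71, 1398, 22]);
translate([297, 0, 351]) cube([71, 1398, 22]);
translate([444, 0, 351]) cube([71, 1398, 22]);
translate([591, 0, 351]) cube([71, 1398, 22]);
translate([738, 0, 351]) cube([71, 1398, 22]);
translate([885, 0, 351]) cube([71, 1398, 22]);
translate([1032, 0, 351]) cube([71, 1398, 22]);
translate([1179, 0, 351]) cube([71, 1398, 22]);
translate([1326, 0, 351]) cube([71, 1398, 22]);
translate([1473, 0, 351]) cube([71, 1398, 22]);
translate([1620, 0, 351]) cube([71, 1398, 22]);
translate([1767, 0, 351]) cube([71, 1398, 22]);


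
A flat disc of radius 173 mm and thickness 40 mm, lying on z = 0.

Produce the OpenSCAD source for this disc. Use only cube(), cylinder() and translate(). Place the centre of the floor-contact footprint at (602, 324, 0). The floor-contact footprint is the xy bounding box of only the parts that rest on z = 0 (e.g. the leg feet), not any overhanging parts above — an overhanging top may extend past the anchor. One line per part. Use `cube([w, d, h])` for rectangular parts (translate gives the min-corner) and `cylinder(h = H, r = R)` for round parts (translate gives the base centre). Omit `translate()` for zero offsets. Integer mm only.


translate([602, 324, 0]) cylinder(h = 40, r = 173);


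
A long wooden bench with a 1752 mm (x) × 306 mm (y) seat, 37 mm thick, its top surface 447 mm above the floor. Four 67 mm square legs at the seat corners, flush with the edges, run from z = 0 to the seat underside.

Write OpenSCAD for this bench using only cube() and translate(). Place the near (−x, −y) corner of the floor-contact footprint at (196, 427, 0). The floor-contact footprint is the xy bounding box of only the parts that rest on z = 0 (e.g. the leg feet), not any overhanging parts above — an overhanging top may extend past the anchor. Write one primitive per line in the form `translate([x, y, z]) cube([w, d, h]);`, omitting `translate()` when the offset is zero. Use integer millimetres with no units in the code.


// leg_h = 447 − 37 = 410
translate([196, 427, 410]) cube([1752, 306, 37]);
translate([196, 427, 0]) cube([67, 67, 410]);
translate([196, 666, 0]) cube([67, 67, 410]);
translate([1881, 427, 0]) cube([67, 67, 410]);
translate([1881, 666, 0]) cube([67, 67, 410]);


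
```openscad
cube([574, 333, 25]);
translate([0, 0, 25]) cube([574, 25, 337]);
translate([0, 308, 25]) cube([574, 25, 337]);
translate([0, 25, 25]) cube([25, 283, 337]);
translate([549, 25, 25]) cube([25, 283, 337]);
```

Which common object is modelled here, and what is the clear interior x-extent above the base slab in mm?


An open box. The internal width is 524 mm.

A 574×333 base slab with four walls standing on it — an open box. The base is 574 mm wide and the walls are 25 mm thick, so the internal width is 574 − 2 × 25 = 524 mm.


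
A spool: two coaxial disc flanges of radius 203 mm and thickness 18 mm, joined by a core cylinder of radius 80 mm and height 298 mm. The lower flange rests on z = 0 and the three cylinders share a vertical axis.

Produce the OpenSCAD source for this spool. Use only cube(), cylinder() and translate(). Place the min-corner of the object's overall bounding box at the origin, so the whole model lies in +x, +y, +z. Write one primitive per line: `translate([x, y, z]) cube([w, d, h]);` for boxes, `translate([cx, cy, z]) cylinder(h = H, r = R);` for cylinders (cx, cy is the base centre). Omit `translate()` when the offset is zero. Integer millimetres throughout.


translate([203, 203, 0]) cylinder(h = 18, r = 203);
translate([203, 203, 18]) cylinder(h = 298, r = 80);
translate([203, 203, 316]) cylinder(h = 18, r = 203);


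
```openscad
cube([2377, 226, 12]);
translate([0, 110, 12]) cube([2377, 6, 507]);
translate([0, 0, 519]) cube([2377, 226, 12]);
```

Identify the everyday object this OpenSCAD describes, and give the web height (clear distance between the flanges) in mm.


An I-beam. The web height is 507 mm.

Two wide flanges with a thin centred web — an I-beam. Overall 531 mm minus two 12 mm flanges gives a web of 531 − 2·12 = 507 mm.


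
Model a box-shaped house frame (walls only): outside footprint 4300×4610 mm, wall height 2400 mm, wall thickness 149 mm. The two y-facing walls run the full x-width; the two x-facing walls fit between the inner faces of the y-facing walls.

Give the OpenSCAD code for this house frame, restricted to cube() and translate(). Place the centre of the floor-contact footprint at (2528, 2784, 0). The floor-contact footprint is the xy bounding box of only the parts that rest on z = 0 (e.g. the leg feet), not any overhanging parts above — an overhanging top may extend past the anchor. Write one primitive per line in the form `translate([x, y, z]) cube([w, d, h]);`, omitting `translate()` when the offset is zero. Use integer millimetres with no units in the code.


translate([378, 479, 0]) cube([4300, 149, 2400]);
translate([378, 4940, 0]) cube([4300, 149, 2400]);
translate([378, 628, 0]) cube([149, 4312, 2400]);
translate([4529, 628, 0]) cube([149, 4312, 2400]);


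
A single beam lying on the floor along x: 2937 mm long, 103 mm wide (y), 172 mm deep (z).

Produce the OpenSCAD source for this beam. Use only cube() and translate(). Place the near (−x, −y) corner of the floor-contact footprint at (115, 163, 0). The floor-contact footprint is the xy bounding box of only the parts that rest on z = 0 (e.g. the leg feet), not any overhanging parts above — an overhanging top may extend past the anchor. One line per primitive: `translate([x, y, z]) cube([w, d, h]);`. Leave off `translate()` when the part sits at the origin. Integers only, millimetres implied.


translate([115, 163, 0]) cube([2937, 103, 172]);


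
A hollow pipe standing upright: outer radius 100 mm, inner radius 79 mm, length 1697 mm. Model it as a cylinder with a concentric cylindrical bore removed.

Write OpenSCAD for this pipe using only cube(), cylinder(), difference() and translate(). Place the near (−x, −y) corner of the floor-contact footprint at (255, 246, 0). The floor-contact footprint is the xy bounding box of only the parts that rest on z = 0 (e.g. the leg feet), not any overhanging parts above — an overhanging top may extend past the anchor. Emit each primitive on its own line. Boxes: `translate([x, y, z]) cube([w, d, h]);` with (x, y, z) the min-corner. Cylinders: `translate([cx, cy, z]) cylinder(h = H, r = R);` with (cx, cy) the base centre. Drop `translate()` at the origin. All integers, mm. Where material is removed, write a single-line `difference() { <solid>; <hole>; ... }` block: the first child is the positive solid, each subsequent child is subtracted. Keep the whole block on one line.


difference() { translate([355, 346, 0]) cylinder(h = 1697, r = 100); translate([355, 346, 0]) cylinder(h = 1697, r = 79); }


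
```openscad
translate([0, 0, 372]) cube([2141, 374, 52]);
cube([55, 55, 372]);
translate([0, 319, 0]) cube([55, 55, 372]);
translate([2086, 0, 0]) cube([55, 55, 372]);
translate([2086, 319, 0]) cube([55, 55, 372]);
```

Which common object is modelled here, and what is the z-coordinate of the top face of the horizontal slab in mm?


A bench. The seat-top height is 424 mm.

A long slab on four corner posts — a bench. The slab sits at z = 372 with thickness 52, so the top is 372 + 52 = 424 mm.


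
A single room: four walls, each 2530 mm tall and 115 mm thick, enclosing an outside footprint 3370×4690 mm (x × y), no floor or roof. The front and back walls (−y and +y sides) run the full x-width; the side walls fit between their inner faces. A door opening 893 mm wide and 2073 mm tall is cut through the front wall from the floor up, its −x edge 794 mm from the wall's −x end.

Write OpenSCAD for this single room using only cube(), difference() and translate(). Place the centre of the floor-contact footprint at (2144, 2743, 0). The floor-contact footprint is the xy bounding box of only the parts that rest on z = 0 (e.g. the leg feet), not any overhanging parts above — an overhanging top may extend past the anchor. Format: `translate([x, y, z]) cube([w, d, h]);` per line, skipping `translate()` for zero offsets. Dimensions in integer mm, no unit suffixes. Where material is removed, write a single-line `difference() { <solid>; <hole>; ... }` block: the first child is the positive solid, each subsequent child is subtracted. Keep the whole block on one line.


difference() { translate([459, 398, 0]) cube([3370, 115, 2530]); translate([1253, 398, 0]) cube([893, 115, 2073]); }
translate([459, 4973, 0]) cube([3370, 115, 2530]);
translate([459, 513, 0]) cube([115, 4460, 2530]);
translate([3714, 513, 0]) cube([115, 4460, 2530]);
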